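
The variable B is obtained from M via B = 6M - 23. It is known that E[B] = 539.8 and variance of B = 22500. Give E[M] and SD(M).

E[M] = 93.8, SD(M) = 25

From B = 6M - 23: E[B] = a·E[M] + b, so E[M] = (E[B] − b)/a = (539.8 − (-23))/6 = 93.8.
SD(B) = √22500 = 150.
SD(B) = |a|·SD(M), so SD(M) = 150/|6| = 25.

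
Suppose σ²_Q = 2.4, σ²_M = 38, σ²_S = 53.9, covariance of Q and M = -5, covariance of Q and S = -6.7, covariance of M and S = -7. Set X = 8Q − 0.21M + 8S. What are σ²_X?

σ²_X = a²·σ²_Q + b²·σ²_M + c²·σ²_S + 2ab·covariance of Q and M + 2ac·covariance of Q and S + 2bc·covariance of M and S, with a = 8, b = -0.21, c = 8.
= 153.6 + 1.6758 + 3449.6 + 16.8 + (-857.6) + 23.52
= 2787.5958.

σ²_X = 2787.5958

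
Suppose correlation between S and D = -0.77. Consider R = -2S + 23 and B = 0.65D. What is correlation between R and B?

Linear rescalings preserve |correlation|; the slopes -2 and 0.65 have opposite signs, so the correlation flips sign: correlation between R and B = −correlation between S and D = 0.77.

correlation between R and B = 0.77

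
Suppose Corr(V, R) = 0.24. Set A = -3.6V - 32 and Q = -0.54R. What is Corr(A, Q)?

Linear rescalings preserve correlation up to sign; here the slopes -3.6 and -0.54 have the same sign, so Corr(A, Q) = Corr(V, R) = 0.24.

Corr(A, Q) = 0.24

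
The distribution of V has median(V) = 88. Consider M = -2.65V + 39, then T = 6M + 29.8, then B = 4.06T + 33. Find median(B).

median(B) = -4576.724

median(M) = (-2.65)·88 + 39 = -194.2.
median(T) = 6·(-194.2) + 29.8 = -1135.4.
median(B) = 4.06·(-1135.4) + 33 = -4576.724.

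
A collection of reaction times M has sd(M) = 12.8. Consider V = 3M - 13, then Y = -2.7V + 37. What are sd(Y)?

sd(Y) = 103.68

sd(V) = |3|·12.8 = 38.4.
sd(Y) = |-2.7|·38.4 = 103.68.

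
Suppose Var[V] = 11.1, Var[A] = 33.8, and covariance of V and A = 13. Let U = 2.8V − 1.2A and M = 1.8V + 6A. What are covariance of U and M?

covariance of U and M = 2.904

By bilinearity, covariance of U and M = ac·Var[V] + bd·Var[A] + (ad+bc)·covariance of V and A, with a=2.8, b=-1.2, c=1.8, d=6.
ac·Var[V] = 2.8·1.8·11.1 = 55.944
bd·Var[A] = (-1.2)·6·33.8 = -243.36
(ad+bc)·covariance of V and A = (14.64)·13 = 190.32
covariance of U and M = 55.944 + (-243.36) + 190.32 = 2.904.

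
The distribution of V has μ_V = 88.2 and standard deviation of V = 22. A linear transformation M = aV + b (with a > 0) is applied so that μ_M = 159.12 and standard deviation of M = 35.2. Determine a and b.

standard deviation of M = a·standard deviation of V (a > 0), so a = 35.2/22 = 1.6.
μ_M = a·μ_V + b, so b = 159.12 − 1.6·88.2 = 18.

a = 1.6, b = 18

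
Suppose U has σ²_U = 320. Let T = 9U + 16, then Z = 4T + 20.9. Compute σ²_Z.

σ²_T = 9²·320 = 25920.
σ²_Z = 4²·25920 = 414720.

σ²_Z = 414720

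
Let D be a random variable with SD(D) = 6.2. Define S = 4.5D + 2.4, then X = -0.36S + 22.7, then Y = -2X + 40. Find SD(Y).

SD(S) = |4.5|·6.2 = 27.9.
SD(X) = |-0.36|·27.9 = 10.044.
SD(Y) = |-2|·10.044 = 20.088.

SD(Y) = 20.088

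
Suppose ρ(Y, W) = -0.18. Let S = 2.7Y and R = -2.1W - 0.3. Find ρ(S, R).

ρ(S, R) = 0.18

Linear rescalings preserve |correlation|; the slopes 2.7 and -2.1 have opposite signs, so the correlation flips sign: ρ(S, R) = −ρ(Y, W) = 0.18.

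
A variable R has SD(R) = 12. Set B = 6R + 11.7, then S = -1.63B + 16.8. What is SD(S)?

SD(B) = |6|·12 = 72.
SD(S) = |-1.63|·72 = 117.36.

SD(S) = 117.36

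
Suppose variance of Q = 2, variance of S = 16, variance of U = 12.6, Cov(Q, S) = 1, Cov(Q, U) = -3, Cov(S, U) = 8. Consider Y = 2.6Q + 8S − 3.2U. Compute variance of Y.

variance of Y = a²·variance of Q + b²·variance of S + c²·variance of U + 2ab·Cov(Q, S) + 2ac·Cov(Q, U) + 2bc·Cov(S, U), with a = 2.6, b = 8, c = -3.2.
= 13.52 + 1024 + 129.024 + 41.6 + 49.92 + (-409.6)
= 848.464.

variance of Y = 848.464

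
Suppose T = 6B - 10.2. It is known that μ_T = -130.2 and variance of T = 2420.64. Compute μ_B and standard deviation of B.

μ_B = -20, standard deviation of B = 8.2

From T = 6B - 10.2: μ_T = a·μ_B + b, so μ_B = (μ_T − b)/a = (-130.2 − (-10.2))/6 = -20.
standard deviation of T = √2420.64 = 49.2.
standard deviation of T = |a|·standard deviation of B, so standard deviation of B = 49.2/|6| = 8.2.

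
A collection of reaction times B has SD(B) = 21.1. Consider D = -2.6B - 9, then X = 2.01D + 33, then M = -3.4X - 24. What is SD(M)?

SD(D) = |-2.6|·21.1 = 54.86.
SD(X) = |2.01|·54.86 = 110.2686.
SD(M) = |-3.4|·110.2686 = 374.91324.

SD(M) = 374.91324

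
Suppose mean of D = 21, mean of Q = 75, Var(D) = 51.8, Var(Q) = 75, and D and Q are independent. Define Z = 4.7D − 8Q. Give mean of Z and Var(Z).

mean of Z = -501.3, Var(Z) = 5944.262

mean of Z = 4.7·mean of D + (-8)·mean of Q = 4.7·21 + (-8)·75 = -501.3.
Var(Z) = a²·Var(D) + b²·Var(Q) + 2ab·covariance of D and Q with a = 4.7, b = -8.
Independence gives covariance of D and Q = 0.
= 4.7²·51.8 + (-8)²·75 + 2·4.7·(-8)·0
= 1144.262 + 4800 + 0 = 5944.262.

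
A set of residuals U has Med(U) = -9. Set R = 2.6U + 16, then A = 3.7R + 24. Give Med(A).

Med(A) = -3.38

Med(R) = 2.6·(-9) + 16 = -7.4.
Med(A) = 3.7·(-7.4) + 24 = -3.38.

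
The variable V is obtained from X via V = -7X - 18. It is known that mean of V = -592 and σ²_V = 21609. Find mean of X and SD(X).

mean of X = 82, SD(X) = 21

From V = -7X - 18: mean of V = a·mean of X + b, so mean of X = (mean of V − b)/a = (-592 − (-18))/(-7) = 82.
SD(V) = √21609 = 147.
SD(V) = |a|·SD(X), so SD(X) = 147/|-7| = 21.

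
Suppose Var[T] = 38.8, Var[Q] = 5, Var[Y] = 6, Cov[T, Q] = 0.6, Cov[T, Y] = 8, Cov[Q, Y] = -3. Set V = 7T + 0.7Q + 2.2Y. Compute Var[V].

Var[V] = a²·Var[T] + b²·Var[Q] + c²·Var[Y] + 2ab·Cov[T, Q] + 2ac·Cov[T, Y] + 2bc·Cov[Q, Y], with a = 7, b = 0.7, c = 2.2.
= 1901.2 + 2.45 + 29.04 + 5.88 + 246.4 + (-9.24)
= 2175.73.

Var[V] = 2175.73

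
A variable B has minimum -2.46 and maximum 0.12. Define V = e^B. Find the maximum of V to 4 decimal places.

e^B is increasing on this domain, so max(V) comes from max(B) = 0.12: max(V) = exp(0.12) ≈ 1.1275.

max(V) = 1.1275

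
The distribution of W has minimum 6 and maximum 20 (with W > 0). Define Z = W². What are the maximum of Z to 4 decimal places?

max(Z) = 400

W² is increasing on this domain, so max(Z) comes from max(W) = 20: max(Z) = square(20) = 400.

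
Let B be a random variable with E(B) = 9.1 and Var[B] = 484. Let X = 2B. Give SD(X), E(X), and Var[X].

SD(X) = 44, E(X) = 18.2, Var[X] = 1936

X = 2B is linear with a = 2, b = 0.
SD(B) = √484 = 22.
SD(X) = |a|·SD(B) = |2|·22 = 44.
E(X) = a·E(B) + b = 2·9.1 = 18.2.
Var[X] = a²·Var[B] = 2²·484 = 1936.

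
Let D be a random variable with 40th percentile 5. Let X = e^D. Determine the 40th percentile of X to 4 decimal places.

40th percentile of X = 148.4132

e^D is increasing, so P_{40}(X) = g(P_{40}(D)) ≈ 148.4132.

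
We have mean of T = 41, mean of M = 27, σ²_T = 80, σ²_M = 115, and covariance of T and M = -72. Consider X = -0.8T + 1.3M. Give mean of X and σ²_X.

mean of X = (-0.8)·mean of T + 1.3·mean of M = (-0.8)·41 + 1.3·27 = 2.3.
σ²_X = a²·σ²_T + b²·σ²_M + 2ab·covariance of T and M with a = -0.8, b = 1.3.
= (-0.8)²·80 + 1.3²·115 + 2·(-0.8)·1.3·(-72)
= 51.2 + 194.35 + 149.76 = 395.31.

mean of X = 2.3, σ²_X = 395.31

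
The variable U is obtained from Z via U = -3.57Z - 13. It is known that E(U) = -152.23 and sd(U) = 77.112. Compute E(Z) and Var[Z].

From U = -3.57Z - 13: E(U) = a·E(Z) + b, so E(Z) = (E(U) − b)/a = (-152.23 − (-13))/(-3.57) = 39.
Var[U] = 77.112² = 5946.260544.
Var[U] = a²·Var[Z], so Var[Z] = 5946.260544/(-3.57)² = 466.56.

E(Z) = 39, Var[Z] = 466.56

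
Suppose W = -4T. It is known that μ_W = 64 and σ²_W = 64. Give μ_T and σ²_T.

μ_T = -16, σ²_T = 4

From W = -4T: μ_W = a·μ_T + b, so μ_T = (μ_W − b)/a = (64 − 0)/(-4) = -16.
σ²_W = a²·σ²_T, so σ²_T = 64/(-4)² = 4.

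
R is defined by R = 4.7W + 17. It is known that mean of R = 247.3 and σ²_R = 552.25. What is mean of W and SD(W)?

From R = 4.7W + 17: mean of R = a·mean of W + b, so mean of W = (mean of R − b)/a = (247.3 − 17)/4.7 = 49.
SD(R) = √552.25 = 23.5.
SD(R) = |a|·SD(W), so SD(W) = 23.5/|4.7| = 5.

mean of W = 49, SD(W) = 5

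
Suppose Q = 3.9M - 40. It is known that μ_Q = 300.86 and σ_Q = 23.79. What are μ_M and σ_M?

From Q = 3.9M - 40: μ_Q = a·μ_M + b, so μ_M = (μ_Q − b)/a = (300.86 − (-40))/3.9 = 87.4.
σ_Q = |a|·σ_M, so σ_M = 23.79/|3.9| = 6.1.

μ_M = 87.4, σ_M = 6.1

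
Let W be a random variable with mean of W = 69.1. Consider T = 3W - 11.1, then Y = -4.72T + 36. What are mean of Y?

mean of Y = -890.064

mean of T = 3·69.1 + (-11.1) = 196.2.
mean of Y = (-4.72)·196.2 + 36 = -890.064.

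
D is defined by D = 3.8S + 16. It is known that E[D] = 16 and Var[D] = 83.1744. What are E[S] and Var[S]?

From D = 3.8S + 16: E[D] = a·E[S] + b, so E[S] = (E[D] − b)/a = (16 − 16)/3.8 = 0.
Var[D] = a²·Var[S], so Var[S] = 83.1744/3.8² = 5.76.

E[S] = 0, Var[S] = 5.76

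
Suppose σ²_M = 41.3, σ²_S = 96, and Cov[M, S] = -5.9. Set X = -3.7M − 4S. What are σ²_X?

σ²_X = a²·σ²_M + b²·σ²_S + 2ab·Cov[M, S] with a = -3.7, b = -4.
= (-3.7)²·41.3 + (-4)²·96 + 2·(-3.7)·(-4)·(-5.9)
= 565.397 + 1536 + (-174.64) = 1926.757.

σ²_X = 1926.757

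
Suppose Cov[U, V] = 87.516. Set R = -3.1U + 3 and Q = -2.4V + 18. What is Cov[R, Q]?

Cov[R, Q] = 651.11904

Cov[R, Q] = a·c·Cov[U, V] = (-3.1)·(-2.4)·87.516 = 651.11904. Additive constants drop out.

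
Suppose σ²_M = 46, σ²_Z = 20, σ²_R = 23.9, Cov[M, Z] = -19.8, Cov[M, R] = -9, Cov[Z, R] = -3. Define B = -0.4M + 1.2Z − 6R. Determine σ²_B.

σ²_B = 915.568

σ²_B = a²·σ²_M + b²·σ²_Z + c²·σ²_R + 2ab·Cov[M, Z] + 2ac·Cov[M, R] + 2bc·Cov[Z, R], with a = -0.4, b = 1.2, c = -6.
= 7.36 + 28.8 + 860.4 + 19.008 + (-43.2) + 43.2
= 915.568.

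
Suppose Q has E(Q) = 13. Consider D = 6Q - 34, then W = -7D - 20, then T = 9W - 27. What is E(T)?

E(T) = -2979

E(D) = 6·13 + (-34) = 44.
E(W) = (-7)·44 + (-20) = -328.
E(T) = 9·(-328) + (-27) = -2979.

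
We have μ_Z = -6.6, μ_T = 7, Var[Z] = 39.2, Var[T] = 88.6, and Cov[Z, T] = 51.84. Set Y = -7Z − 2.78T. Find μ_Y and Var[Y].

μ_Y = 26.74, Var[Y] = 4623.14904

μ_Y = (-7)·μ_Z + (-2.78)·μ_T = (-7)·(-6.6) + (-2.78)·7 = 26.74.
Var[Y] = a²·Var[Z] + b²·Var[T] + 2ab·Cov[Z, T] with a = -7, b = -2.78.
= (-7)²·39.2 + (-2.78)²·88.6 + 2·(-7)·(-2.78)·51.84
= 1920.8 + 684.73624 + 2017.6128 = 4623.14904.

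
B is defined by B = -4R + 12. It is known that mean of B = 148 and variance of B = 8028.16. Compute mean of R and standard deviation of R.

mean of R = -34, standard deviation of R = 22.4

From B = -4R + 12: mean of B = a·mean of R + b, so mean of R = (mean of B − b)/a = (148 − 12)/(-4) = -34.
standard deviation of B = √8028.16 = 89.6.
standard deviation of B = |a|·standard deviation of R, so standard deviation of R = 89.6/|-4| = 22.4.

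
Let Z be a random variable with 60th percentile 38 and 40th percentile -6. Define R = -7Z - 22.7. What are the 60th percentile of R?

60th percentile of R = 19.3

Since a = -7 < 0 the transformation is decreasing, reversing order: the 60th percentile of R corresponds to the 40th percentile of Z.
So P_{60}(R) = a·P_{40}(Z) + b = (-7)·(-6) + (-22.7) = 19.3.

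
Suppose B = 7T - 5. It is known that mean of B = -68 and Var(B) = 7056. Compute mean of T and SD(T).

From B = 7T - 5: mean of B = a·mean of T + b, so mean of T = (mean of B − b)/a = (-68 − (-5))/7 = -9.
SD(B) = √7056 = 84.
SD(B) = |a|·SD(T), so SD(T) = 84/|7| = 12.

mean of T = -9, SD(T) = 12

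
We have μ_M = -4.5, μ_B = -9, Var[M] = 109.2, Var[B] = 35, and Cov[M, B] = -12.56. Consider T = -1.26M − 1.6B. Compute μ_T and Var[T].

μ_T = 20.07, Var[T] = 212.324

μ_T = (-1.26)·μ_M + (-1.6)·μ_B = (-1.26)·(-4.5) + (-1.6)·(-9) = 20.07.
Var[T] = a²·Var[M] + b²·Var[B] + 2ab·Cov[M, B] with a = -1.26, b = -1.6.
= (-1.26)²·109.2 + (-1.6)²·35 + 2·(-1.26)·(-1.6)·(-12.56)
= 173.36592 + 89.6 + (-50.64192) = 212.324.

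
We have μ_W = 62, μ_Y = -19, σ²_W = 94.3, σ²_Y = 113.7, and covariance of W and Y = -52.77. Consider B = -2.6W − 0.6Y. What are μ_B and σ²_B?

μ_B = -149.8, σ²_B = 513.7576

μ_B = (-2.6)·μ_W + (-0.6)·μ_Y = (-2.6)·62 + (-0.6)·(-19) = -149.8.
σ²_B = a²·σ²_W + b²·σ²_Y + 2ab·covariance of W and Y with a = -2.6, b = -0.6.
= (-2.6)²·94.3 + (-0.6)²·113.7 + 2·(-2.6)·(-0.6)·(-52.77)
= 637.468 + 40.932 + (-164.6424) = 513.7576.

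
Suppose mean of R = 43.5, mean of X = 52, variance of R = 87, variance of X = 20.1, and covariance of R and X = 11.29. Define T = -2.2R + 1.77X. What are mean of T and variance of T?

mean of T = -3.66, variance of T = 396.12477

mean of T = (-2.2)·mean of R + 1.77·mean of X = (-2.2)·43.5 + 1.77·52 = -3.66.
variance of T = a²·variance of R + b²·variance of X + 2ab·covariance of R and X with a = -2.2, b = 1.77.
= (-2.2)²·87 + 1.77²·20.1 + 2·(-2.2)·1.77·11.29
= 421.08 + 62.97129 + (-87.92652) = 396.12477.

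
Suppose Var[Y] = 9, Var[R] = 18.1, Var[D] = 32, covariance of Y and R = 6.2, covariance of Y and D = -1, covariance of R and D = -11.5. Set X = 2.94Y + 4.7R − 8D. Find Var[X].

Var[X] = a²·Var[Y] + b²·Var[R] + c²·Var[D] + 2ab·covariance of Y and R + 2ac·covariance of Y and D + 2bc·covariance of R and D, with a = 2.94, b = 4.7, c = -8.
= 77.7924 + 399.829 + 2048 + 171.3432 + 47.04 + 864.8
= 3608.8046.

Var[X] = 3608.8046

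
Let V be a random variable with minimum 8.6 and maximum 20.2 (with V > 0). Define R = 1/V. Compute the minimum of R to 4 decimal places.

1/V is decreasing on this domain, so min(R) comes from max(V) = 20.2: min(R) = 1/(20.2) ≈ 0.0495.

min(R) = 0.0495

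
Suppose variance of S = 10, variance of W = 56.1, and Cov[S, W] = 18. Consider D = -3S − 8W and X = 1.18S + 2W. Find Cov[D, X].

Cov[D, X] = -1210.92

By bilinearity, Cov[D, X] = ac·variance of S + bd·variance of W + (ad+bc)·Cov[S, W], with a=-3, b=-8, c=1.18, d=2.
ac·variance of S = (-3)·1.18·10 = -35.4
bd·variance of W = (-8)·2·56.1 = -897.6
(ad+bc)·Cov[S, W] = (-15.44)·18 = -277.92
Cov[D, X] = -35.4 + (-897.6) + (-277.92) = -1210.92.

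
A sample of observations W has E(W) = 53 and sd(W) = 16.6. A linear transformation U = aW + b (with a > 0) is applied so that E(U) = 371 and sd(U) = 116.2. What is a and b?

a = 7, b = 0

sd(U) = a·sd(W) (a > 0), so a = 116.2/16.6 = 7.
E(U) = a·E(W) + b, so b = 371 − 7·53 = 0.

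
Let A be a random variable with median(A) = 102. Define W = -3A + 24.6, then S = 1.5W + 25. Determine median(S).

median(S) = -397.1

median(W) = (-3)·102 + 24.6 = -281.4.
median(S) = 1.5·(-281.4) + 25 = -397.1.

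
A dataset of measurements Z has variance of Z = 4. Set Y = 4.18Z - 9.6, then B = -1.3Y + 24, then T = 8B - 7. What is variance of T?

variance of T = 7559.259136

variance of Y = 4.18²·4 = 69.8896.
variance of B = (-1.3)²·69.8896 = 118.113424.
variance of T = 8²·118.113424 = 7559.259136.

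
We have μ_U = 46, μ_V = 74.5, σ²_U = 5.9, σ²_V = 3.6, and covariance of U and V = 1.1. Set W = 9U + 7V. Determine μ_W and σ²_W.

μ_W = 935.5, σ²_W = 792.9

μ_W = 9·μ_U + 7·μ_V = 9·46 + 7·74.5 = 935.5.
σ²_W = a²·σ²_U + b²·σ²_V + 2ab·covariance of U and V with a = 9, b = 7.
= 9²·5.9 + 7²·3.6 + 2·9·7·1.1
= 477.9 + 176.4 + 138.6 = 792.9.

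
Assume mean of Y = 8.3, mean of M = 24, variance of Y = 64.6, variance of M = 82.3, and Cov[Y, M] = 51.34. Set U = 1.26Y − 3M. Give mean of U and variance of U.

mean of U = -61.542, variance of U = 455.12856

mean of U = 1.26·mean of Y + (-3)·mean of M = 1.26·8.3 + (-3)·24 = -61.542.
variance of U = a²·variance of Y + b²·variance of M + 2ab·Cov[Y, M] with a = 1.26, b = -3.
= 1.26²·64.6 + (-3)²·82.3 + 2·1.26·(-3)·51.34
= 102.55896 + 740.7 + (-388.1304) = 455.12856.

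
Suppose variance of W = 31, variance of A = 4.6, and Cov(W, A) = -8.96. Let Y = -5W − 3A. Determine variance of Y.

variance of Y = a²·variance of W + b²·variance of A + 2ab·Cov(W, A) with a = -5, b = -3.
= (-5)²·31 + (-3)²·4.6 + 2·(-5)·(-3)·(-8.96)
= 775 + 41.4 + (-268.8) = 547.6.

variance of Y = 547.6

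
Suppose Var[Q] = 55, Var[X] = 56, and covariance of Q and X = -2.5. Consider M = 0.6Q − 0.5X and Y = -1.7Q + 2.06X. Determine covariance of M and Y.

By bilinearity, covariance of M and Y = ac·Var[Q] + bd·Var[X] + (ad+bc)·covariance of Q and X, with a=0.6, b=-0.5, c=-1.7, d=2.06.
ac·Var[Q] = 0.6·(-1.7)·55 = -56.1
bd·Var[X] = (-0.5)·2.06·56 = -57.68
(ad+bc)·covariance of Q and X = (2.086)·(-2.5) = -5.215
covariance of M and Y = -56.1 + (-57.68) + (-5.215) = -118.995.

covariance of M and Y = -118.995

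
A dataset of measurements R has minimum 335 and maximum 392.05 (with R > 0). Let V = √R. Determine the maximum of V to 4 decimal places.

max(V) = 19.8003

√R is increasing on this domain, so max(V) comes from max(R) = 392.05: max(V) = √(392.05) ≈ 19.8003.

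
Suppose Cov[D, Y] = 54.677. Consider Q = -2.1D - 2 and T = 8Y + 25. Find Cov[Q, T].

Cov[Q, T] = a·c·Cov[D, Y] = (-2.1)·8·54.677 = -918.5736. Additive constants drop out.

Cov[Q, T] = -918.5736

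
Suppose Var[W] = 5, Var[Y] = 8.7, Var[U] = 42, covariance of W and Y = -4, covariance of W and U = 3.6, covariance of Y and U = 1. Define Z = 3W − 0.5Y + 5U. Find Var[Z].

Var[Z] = 1212.175

Var[Z] = a²·Var[W] + b²·Var[Y] + c²·Var[U] + 2ab·covariance of W and Y + 2ac·covariance of W and U + 2bc·covariance of Y and U, with a = 3, b = -0.5, c = 5.
= 45 + 2.175 + 1050 + 12 + 108 + (-5)
= 1212.175.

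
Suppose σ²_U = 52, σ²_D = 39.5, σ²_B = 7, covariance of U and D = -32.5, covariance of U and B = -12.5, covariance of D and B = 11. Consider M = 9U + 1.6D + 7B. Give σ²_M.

σ²_M = a²·σ²_U + b²·σ²_D + c²·σ²_B + 2ab·covariance of U and D + 2ac·covariance of U and B + 2bc·covariance of D and B, with a = 9, b = 1.6, c = 7.
= 4212 + 101.12 + 343 + (-936) + (-1575) + 246.4
= 2391.52.

σ²_M = 2391.52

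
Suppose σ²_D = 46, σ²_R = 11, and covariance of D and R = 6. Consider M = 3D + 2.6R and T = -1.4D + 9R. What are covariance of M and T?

covariance of M and T = 204.36

By bilinearity, covariance of M and T = ac·σ²_D + bd·σ²_R + (ad+bc)·covariance of D and R, with a=3, b=2.6, c=-1.4, d=9.
ac·σ²_D = 3·(-1.4)·46 = -193.2
bd·σ²_R = 2.6·9·11 = 257.4
(ad+bc)·covariance of D and R = (23.36)·6 = 140.16
covariance of M and T = -193.2 + 257.4 + 140.16 = 204.36.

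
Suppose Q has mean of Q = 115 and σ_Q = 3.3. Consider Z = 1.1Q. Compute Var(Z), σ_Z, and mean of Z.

Z = 1.1Q is linear with a = 1.1, b = 0.
Var(Q) = 3.3² = 10.89.
Var(Z) = a²·Var(Q) = 1.1²·10.89 = 13.1769.
σ_Z = |a|·σ_Q = |1.1|·3.3 = 3.63.
mean of Z = a·mean of Q + b = 1.1·115 = 126.5.

Var(Z) = 13.1769, σ_Z = 3.63, mean of Z = 126.5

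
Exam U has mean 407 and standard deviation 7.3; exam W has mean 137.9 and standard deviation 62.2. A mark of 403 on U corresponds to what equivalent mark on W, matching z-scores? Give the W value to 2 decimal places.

W = 103.82

z = (403 − 407)/7.3 ≈ -0.5479.
W = 137.9 + z·62.2 = 137.9 + (403 − 407)·62.2/7.3 ≈ 103.82.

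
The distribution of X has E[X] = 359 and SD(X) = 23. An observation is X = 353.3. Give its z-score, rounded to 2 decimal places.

z = (X − E[X]) / SD(X) = (353.3 − 359) / 23 ≈ -0.25.

z = -0.25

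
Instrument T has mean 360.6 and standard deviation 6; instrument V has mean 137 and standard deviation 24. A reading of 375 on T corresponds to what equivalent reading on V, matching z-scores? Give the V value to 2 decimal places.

z = (375 − 360.6)/6 = 2.4.
V = 137 + z·24 = 137 + (375 − 360.6)·24/6 = 194.60.

V = 194.60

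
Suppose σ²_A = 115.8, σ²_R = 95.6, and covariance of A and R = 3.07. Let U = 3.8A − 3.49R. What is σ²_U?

σ²_U = 2755.14088

σ²_U = a²·σ²_A + b²·σ²_R + 2ab·covariance of A and R with a = 3.8, b = -3.49.
= 3.8²·115.8 + (-3.49)²·95.6 + 2·3.8·(-3.49)·3.07
= 1672.152 + 1164.41756 + (-81.42868) = 2755.14088.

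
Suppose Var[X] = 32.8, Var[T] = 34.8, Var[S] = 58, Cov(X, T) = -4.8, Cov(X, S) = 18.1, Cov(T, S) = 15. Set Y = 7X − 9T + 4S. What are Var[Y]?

Var[Y] = 5892.4

Var[Y] = a²·Var[X] + b²·Var[T] + c²·Var[S] + 2ab·Cov(X, T) + 2ac·Cov(X, S) + 2bc·Cov(T, S), with a = 7, b = -9, c = 4.
= 1607.2 + 2818.8 + 928 + 604.8 + 1013.6 + (-1080)
= 5892.4.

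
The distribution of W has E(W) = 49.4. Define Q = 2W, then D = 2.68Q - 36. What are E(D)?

E(D) = 228.784

E(Q) = 2·49.4 = 98.8.
E(D) = 2.68·98.8 + (-36) = 228.784.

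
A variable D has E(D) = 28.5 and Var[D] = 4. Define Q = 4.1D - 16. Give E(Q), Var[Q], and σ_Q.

E(Q) = 100.85, Var[Q] = 67.24, σ_Q = 8.2

Q = 4.1D - 16 is linear with a = 4.1, b = -16.
E(Q) = a·E(D) + b = 4.1·28.5 + (-16) = 100.85.
Var[Q] = a²·Var[D] = 4.1²·4 = 67.24 (the additive constant -16 does not affect variance).
σ_D = √4 = 2.
σ_Q = |a|·σ_D = |4.1|·2 = 8.2.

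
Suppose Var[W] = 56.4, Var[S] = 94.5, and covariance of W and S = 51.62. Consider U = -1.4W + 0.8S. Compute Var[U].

Var[U] = a²·Var[W] + b²·Var[S] + 2ab·covariance of W and S with a = -1.4, b = 0.8.
= (-1.4)²·56.4 + 0.8²·94.5 + 2·(-1.4)·0.8·51.62
= 110.544 + 60.48 + (-115.6288) = 55.3952.

Var[U] = 55.3952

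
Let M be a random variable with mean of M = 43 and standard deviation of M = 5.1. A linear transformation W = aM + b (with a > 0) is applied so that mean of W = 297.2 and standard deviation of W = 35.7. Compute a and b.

standard deviation of W = a·standard deviation of M (a > 0), so a = 35.7/5.1 = 7.
mean of W = a·mean of M + b, so b = 297.2 − 7·43 = -3.8.

a = 7, b = -3.8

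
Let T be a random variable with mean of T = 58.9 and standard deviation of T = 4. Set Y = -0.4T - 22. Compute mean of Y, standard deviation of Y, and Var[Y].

Y = -0.4T - 22 is linear with a = -0.4, b = -22.
mean of Y = a·mean of T + b = (-0.4)·58.9 + (-22) = -45.56.
standard deviation of Y = |a|·standard deviation of T = |-0.4|·4 = 1.6.
Var[T] = 4² = 16.
Var[Y] = a²·Var[T] = (-0.4)²·16 = 2.56 (the additive constant -22 does not affect variance).

mean of Y = -45.56, standard deviation of Y = 1.6, Var[Y] = 2.56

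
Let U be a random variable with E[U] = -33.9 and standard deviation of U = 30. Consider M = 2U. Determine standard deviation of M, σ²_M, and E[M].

standard deviation of M = 60, σ²_M = 3600, E[M] = -67.8

M = 2U is linear with a = 2, b = 0.
standard deviation of M = |a|·standard deviation of U = |2|·30 = 60.
σ²_U = 30² = 900.
σ²_M = a²·σ²_U = 2²·900 = 3600.
E[M] = a·E[U] + b = 2·(-33.9) = -67.8.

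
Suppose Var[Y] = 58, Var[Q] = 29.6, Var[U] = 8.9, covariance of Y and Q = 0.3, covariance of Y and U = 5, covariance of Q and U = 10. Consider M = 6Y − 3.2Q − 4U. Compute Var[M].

Var[M] = 2537.984

Var[M] = a²·Var[Y] + b²·Var[Q] + c²·Var[U] + 2ab·covariance of Y and Q + 2ac·covariance of Y and U + 2bc·covariance of Q and U, with a = 6, b = -3.2, c = -4.
= 2088 + 303.104 + 142.4 + (-11.52) + (-240) + 256
= 2537.984.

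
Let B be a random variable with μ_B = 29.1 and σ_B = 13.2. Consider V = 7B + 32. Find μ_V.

μ_V = 235.7

V = 7B + 32 is linear with a = 7, b = 32.
μ_V = a·μ_B + b = 7·29.1 + 32 = 235.7.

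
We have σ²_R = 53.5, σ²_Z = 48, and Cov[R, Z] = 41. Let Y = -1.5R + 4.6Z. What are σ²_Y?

σ²_Y = 570.255

σ²_Y = a²·σ²_R + b²·σ²_Z + 2ab·Cov[R, Z] with a = -1.5, b = 4.6.
= (-1.5)²·53.5 + 4.6²·48 + 2·(-1.5)·4.6·41
= 120.375 + 1015.68 + (-565.8) = 570.255.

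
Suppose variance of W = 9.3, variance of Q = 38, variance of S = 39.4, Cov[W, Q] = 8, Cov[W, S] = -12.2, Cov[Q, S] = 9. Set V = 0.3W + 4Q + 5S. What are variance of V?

variance of V = 1936.437

variance of V = a²·variance of W + b²·variance of Q + c²·variance of S + 2ab·Cov[W, Q] + 2ac·Cov[W, S] + 2bc·Cov[Q, S], with a = 0.3, b = 4, c = 5.
= 0.837 + 608 + 985 + 19.2 + (-36.6) + 360
= 1936.437.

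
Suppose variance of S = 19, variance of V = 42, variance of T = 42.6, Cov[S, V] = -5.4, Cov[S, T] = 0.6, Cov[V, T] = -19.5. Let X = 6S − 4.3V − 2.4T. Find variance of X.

variance of X = a²·variance of S + b²·variance of V + c²·variance of T + 2ab·Cov[S, V] + 2ac·Cov[S, T] + 2bc·Cov[V, T], with a = 6, b = -4.3, c = -2.4.
= 684 + 776.58 + 245.376 + 278.64 + (-17.28) + (-402.48)
= 1564.836.

variance of X = 1564.836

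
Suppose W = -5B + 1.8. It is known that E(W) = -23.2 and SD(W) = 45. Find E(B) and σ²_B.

From W = -5B + 1.8: E(W) = a·E(B) + b, so E(B) = (E(W) − b)/a = (-23.2 − 1.8)/(-5) = 5.
σ²_W = 45² = 2025.
σ²_W = a²·σ²_B, so σ²_B = 2025/(-5)² = 81.

E(B) = 5, σ²_B = 81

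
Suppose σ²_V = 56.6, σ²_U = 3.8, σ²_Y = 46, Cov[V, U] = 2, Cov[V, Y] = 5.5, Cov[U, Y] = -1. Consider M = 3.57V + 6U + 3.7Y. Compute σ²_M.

σ²_M = 1674.48034

σ²_M = a²·σ²_V + b²·σ²_U + c²·σ²_Y + 2ab·Cov[V, U] + 2ac·Cov[V, Y] + 2bc·Cov[U, Y], with a = 3.57, b = 6, c = 3.7.
= 721.36134 + 136.8 + 629.74 + 85.68 + 145.299 + (-44.4)
= 1674.48034.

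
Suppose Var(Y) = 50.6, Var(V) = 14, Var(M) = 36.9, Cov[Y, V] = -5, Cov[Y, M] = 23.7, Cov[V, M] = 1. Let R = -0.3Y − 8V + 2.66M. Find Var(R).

Var(R) = 1057.25844

Var(R) = a²·Var(Y) + b²·Var(V) + c²·Var(M) + 2ab·Cov[Y, V] + 2ac·Cov[Y, M] + 2bc·Cov[V, M], with a = -0.3, b = -8, c = 2.66.
= 4.554 + 896 + 261.08964 + (-24) + (-37.8252) + (-42.56)
= 1057.25844.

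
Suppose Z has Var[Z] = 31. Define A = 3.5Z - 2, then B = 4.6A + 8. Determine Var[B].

Var[B] = 8035.51

Var[A] = 3.5²·31 = 379.75.
Var[B] = 4.6²·379.75 = 8035.51.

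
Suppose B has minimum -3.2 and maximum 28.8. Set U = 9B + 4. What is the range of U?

Range(U) = 288

Range of B = 28.8 − (-3.2) = 32.
Range(U) = |a|·Range(B) = |9|·32 = 288.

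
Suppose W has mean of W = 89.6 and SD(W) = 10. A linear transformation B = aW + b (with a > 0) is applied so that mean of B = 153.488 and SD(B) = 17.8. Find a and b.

a = 1.78, b = -6

SD(B) = a·SD(W) (a > 0), so a = 17.8/10 = 1.78.
mean of B = a·mean of W + b, so b = 153.488 − 1.78·89.6 = -6.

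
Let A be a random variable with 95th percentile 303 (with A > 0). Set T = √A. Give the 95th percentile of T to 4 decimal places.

√A is increasing, so P_{95}(T) = g(P_{95}(A)) ≈ 17.4069.

95th percentile of T = 17.4069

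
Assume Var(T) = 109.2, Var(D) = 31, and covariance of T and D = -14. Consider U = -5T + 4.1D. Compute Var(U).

Var(U) = a²·Var(T) + b²·Var(D) + 2ab·covariance of T and D with a = -5, b = 4.1.
= (-5)²·109.2 + 4.1²·31 + 2·(-5)·4.1·(-14)
= 2730 + 521.11 + 574 = 3825.11.

Var(U) = 3825.11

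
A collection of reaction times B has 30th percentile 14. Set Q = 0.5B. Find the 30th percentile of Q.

Since a = 0.5 > 0 the transformation is increasing, so the 30th percentile of Q = a·(P_{30} of B) + b = 0.5·14 = 7.

30th percentile of Q = 7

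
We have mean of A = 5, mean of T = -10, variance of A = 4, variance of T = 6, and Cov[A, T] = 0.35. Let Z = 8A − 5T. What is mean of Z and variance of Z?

mean of Z = 8·mean of A + (-5)·mean of T = 8·5 + (-5)·(-10) = 90.
variance of Z = a²·variance of A + b²·variance of T + 2ab·Cov[A, T] with a = 8, b = -5.
= 8²·4 + (-5)²·6 + 2·8·(-5)·0.35
= 256 + 150 + (-28) = 378.

mean of Z = 90, variance of Z = 378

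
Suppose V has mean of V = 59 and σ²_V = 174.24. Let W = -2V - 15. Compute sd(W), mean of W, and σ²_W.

sd(W) = 26.4, mean of W = -133, σ²_W = 696.96

W = -2V - 15 is linear with a = -2, b = -15.
sd(V) = √174.24 = 13.2.
sd(W) = |a|·sd(V) = |-2|·13.2 = 26.4.
mean of W = a·mean of V + b = (-2)·59 + (-15) = -133.
σ²_W = a²·σ²_V = (-2)²·174.24 = 696.96 (the additive constant -15 does not affect variance).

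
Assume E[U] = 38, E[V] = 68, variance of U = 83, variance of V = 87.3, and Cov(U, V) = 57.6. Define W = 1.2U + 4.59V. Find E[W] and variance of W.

E[W] = 1.2·E[U] + 4.59·E[V] = 1.2·38 + 4.59·68 = 357.72.
variance of W = a²·variance of U + b²·variance of V + 2ab·Cov(U, V) with a = 1.2, b = 4.59.
= 1.2²·83 + 4.59²·87.3 + 2·1.2·4.59·57.6
= 119.52 + 1839.24513 + 634.5216 = 2593.28673.

E[W] = 357.72, variance of W = 2593.28673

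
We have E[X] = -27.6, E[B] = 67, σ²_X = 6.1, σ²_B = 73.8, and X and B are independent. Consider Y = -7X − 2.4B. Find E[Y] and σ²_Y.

E[Y] = 32.4, σ²_Y = 723.988

E[Y] = (-7)·E[X] + (-2.4)·E[B] = (-7)·(-27.6) + (-2.4)·67 = 32.4.
σ²_Y = a²·σ²_X + b²·σ²_B + 2ab·covariance of X and B with a = -7, b = -2.4.
Independence gives covariance of X and B = 0.
= (-7)²·6.1 + (-2.4)²·73.8 + 2·(-7)·(-2.4)·0
= 298.9 + 425.088 + 0 = 723.988.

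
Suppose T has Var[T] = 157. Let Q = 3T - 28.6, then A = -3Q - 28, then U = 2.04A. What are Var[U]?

Var[U] = 52923.0672

Var[Q] = 3²·157 = 1413.
Var[A] = (-3)²·1413 = 12717.
Var[U] = 2.04²·12717 = 52923.0672.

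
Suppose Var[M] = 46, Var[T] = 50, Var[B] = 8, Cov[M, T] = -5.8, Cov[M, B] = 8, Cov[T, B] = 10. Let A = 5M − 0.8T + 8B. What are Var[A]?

Var[A] = a²·Var[M] + b²·Var[T] + c²·Var[B] + 2ab·Cov[M, T] + 2ac·Cov[M, B] + 2bc·Cov[T, B], with a = 5, b = -0.8, c = 8.
= 1150 + 32 + 512 + 46.4 + 640 + (-128)
= 2252.4.

Var[A] = 2252.4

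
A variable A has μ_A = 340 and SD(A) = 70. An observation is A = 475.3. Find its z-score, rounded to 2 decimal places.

z = 1.93

z = (A − μ_A) / SD(A) = (475.3 − 340) / 70 ≈ 1.93.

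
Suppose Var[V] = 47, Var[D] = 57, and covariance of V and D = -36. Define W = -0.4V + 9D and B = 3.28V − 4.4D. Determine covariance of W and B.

By bilinearity, covariance of W and B = ac·Var[V] + bd·Var[D] + (ad+bc)·covariance of V and D, with a=-0.4, b=9, c=3.28, d=-4.4.
ac·Var[V] = (-0.4)·3.28·47 = -61.664
bd·Var[D] = 9·(-4.4)·57 = -2257.2
(ad+bc)·covariance of V and D = (31.28)·(-36) = -1126.08
covariance of W and B = -61.664 + (-2257.2) + (-1126.08) = -3444.944.

covariance of W and B = -3444.944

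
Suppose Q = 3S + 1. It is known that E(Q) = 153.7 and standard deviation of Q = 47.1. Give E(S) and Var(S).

E(S) = 50.9, Var(S) = 246.49

From Q = 3S + 1: E(Q) = a·E(S) + b, so E(S) = (E(Q) − b)/a = (153.7 − 1)/3 = 50.9.
Var(Q) = 47.1² = 2218.41.
Var(Q) = a²·Var(S), so Var(S) = 2218.41/3² = 246.49.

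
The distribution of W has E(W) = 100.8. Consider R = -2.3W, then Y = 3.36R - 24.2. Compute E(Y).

E(Y) = -803.1824

E(R) = (-2.3)·100.8 = -231.84.
E(Y) = 3.36·(-231.84) + (-24.2) = -803.1824.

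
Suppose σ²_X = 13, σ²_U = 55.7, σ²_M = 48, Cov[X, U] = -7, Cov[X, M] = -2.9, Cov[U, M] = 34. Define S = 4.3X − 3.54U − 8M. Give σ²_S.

σ²_S = a²·σ²_X + b²·σ²_U + c²·σ²_M + 2ab·Cov[X, U] + 2ac·Cov[X, M] + 2bc·Cov[U, M], with a = 4.3, b = -3.54, c = -8.
= 240.37 + 698.01012 + 3072 + 213.108 + 199.52 + 1925.76
= 6348.76812.

σ²_S = 6348.76812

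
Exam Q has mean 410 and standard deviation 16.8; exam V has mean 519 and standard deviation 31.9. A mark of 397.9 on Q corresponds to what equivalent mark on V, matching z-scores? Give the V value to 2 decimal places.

z = (397.9 − 410)/16.8 ≈ -0.7202.
V = 519 + z·31.9 = 519 + (397.9 − 410)·31.9/16.8 ≈ 496.02.

V = 496.02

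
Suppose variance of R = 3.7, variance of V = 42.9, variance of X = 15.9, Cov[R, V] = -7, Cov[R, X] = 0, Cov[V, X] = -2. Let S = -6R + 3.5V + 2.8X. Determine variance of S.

variance of S = a²·variance of R + b²·variance of V + c²·variance of X + 2ab·Cov[R, V] + 2ac·Cov[R, X] + 2bc·Cov[V, X], with a = -6, b = 3.5, c = 2.8.
= 133.2 + 525.525 + 124.656 + 294 + 0 + (-39.2)
= 1038.181.

variance of S = 1038.181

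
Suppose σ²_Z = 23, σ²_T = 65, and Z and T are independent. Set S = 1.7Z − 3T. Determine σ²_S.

σ²_S = 651.47

σ²_S = a²·σ²_Z + b²·σ²_T + 2ab·covariance of Z and T with a = 1.7, b = -3.
Independence gives covariance of Z and T = 0.
= 1.7²·23 + (-3)²·65 + 2·1.7·(-3)·0
= 66.47 + 585 + 0 = 651.47.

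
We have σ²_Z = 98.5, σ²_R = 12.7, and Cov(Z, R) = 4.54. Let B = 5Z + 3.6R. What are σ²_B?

σ²_B = 2790.532

σ²_B = a²·σ²_Z + b²·σ²_R + 2ab·Cov(Z, R) with a = 5, b = 3.6.
= 5²·98.5 + 3.6²·12.7 + 2·5·3.6·4.54
= 2462.5 + 164.592 + 163.44 = 2790.532.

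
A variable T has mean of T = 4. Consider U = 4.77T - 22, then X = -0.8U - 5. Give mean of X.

mean of X = -2.664

mean of U = 4.77·4 + (-22) = -2.92.
mean of X = (-0.8)·(-2.92) + (-5) = -2.664.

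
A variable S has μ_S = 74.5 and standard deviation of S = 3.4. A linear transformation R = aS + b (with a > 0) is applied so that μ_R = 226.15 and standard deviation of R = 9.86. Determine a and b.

standard deviation of R = a·standard deviation of S (a > 0), so a = 9.86/3.4 = 2.9.
μ_R = a·μ_S + b, so b = 226.15 − 2.9·74.5 = 10.1.

a = 2.9, b = 10.1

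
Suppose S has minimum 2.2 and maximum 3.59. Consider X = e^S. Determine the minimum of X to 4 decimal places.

e^S is increasing on this domain, so min(X) comes from min(S) = 2.2: min(X) = exp(2.2) ≈ 9.025.

min(X) = 9.025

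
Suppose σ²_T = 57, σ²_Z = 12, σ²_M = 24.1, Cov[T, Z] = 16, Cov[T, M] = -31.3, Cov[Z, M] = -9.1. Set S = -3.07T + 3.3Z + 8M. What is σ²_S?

σ²_S = a²·σ²_T + b²·σ²_Z + c²·σ²_M + 2ab·Cov[T, Z] + 2ac·Cov[T, M] + 2bc·Cov[Z, M], with a = -3.07, b = 3.3, c = 8.
= 537.2193 + 130.68 + 1542.4 + (-324.192) + 1537.456 + (-480.48)
= 2943.0833.

σ²_S = 2943.0833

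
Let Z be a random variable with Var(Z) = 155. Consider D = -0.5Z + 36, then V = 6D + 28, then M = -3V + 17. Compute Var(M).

Var(M) = 12555

Var(D) = (-0.5)²·155 = 38.75.
Var(V) = 6²·38.75 = 1395.
Var(M) = (-3)²·1395 = 12555.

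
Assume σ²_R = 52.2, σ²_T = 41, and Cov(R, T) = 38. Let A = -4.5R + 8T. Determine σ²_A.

σ²_A = a²·σ²_R + b²·σ²_T + 2ab·Cov(R, T) with a = -4.5, b = 8.
= (-4.5)²·52.2 + 8²·41 + 2·(-4.5)·8·38
= 1057.05 + 2624 + (-2736) = 945.05.

σ²_A = 945.05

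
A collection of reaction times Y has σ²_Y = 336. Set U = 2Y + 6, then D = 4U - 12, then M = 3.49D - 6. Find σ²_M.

σ²_M = 261920.8704

σ²_U = 2²·336 = 1344.
σ²_D = 4²·1344 = 21504.
σ²_M = 3.49²·21504 = 261920.8704.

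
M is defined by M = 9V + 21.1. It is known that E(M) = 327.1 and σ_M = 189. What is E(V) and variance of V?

From M = 9V + 21.1: E(M) = a·E(V) + b, so E(V) = (E(M) − b)/a = (327.1 − 21.1)/9 = 34.
variance of M = 189² = 35721.
variance of M = a²·variance of V, so variance of V = 35721/9² = 441.

E(V) = 34, variance of V = 441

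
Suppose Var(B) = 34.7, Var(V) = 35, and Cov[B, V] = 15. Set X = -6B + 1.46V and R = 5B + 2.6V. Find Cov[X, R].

Cov[X, R] = -1032.64

By bilinearity, Cov[X, R] = ac·Var(B) + bd·Var(V) + (ad+bc)·Cov[B, V], with a=-6, b=1.46, c=5, d=2.6.
ac·Var(B) = (-6)·5·34.7 = -1041
bd·Var(V) = 1.46·2.6·35 = 132.86
(ad+bc)·Cov[B, V] = (-8.3)·15 = -124.5
Cov[X, R] = -1041 + 132.86 + (-124.5) = -1032.64.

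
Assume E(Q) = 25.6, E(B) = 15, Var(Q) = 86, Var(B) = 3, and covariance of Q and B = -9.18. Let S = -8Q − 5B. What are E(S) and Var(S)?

E(S) = (-8)·E(Q) + (-5)·E(B) = (-8)·25.6 + (-5)·15 = -279.8.
Var(S) = a²·Var(Q) + b²·Var(B) + 2ab·covariance of Q and B with a = -8, b = -5.
= (-8)²·86 + (-5)²·3 + 2·(-8)·(-5)·(-9.18)
= 5504 + 75 + (-734.4) = 4844.6.

E(S) = -279.8, Var(S) = 4844.6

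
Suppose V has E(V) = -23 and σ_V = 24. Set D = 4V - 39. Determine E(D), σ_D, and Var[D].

D = 4V - 39 is linear with a = 4, b = -39.
E(D) = a·E(V) + b = 4·(-23) + (-39) = -131.
σ_D = |a|·σ_V = |4|·24 = 96.
Var[V] = 24² = 576.
Var[D] = a²·Var[V] = 4²·576 = 9216 (the additive constant -39 does not affect variance).

E(D) = -131, σ_D = 96, Var[D] = 9216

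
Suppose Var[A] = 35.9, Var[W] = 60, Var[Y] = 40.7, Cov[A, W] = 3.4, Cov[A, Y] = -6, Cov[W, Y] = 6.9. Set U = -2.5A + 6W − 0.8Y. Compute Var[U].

Var[U] = 2218.183

Var[U] = a²·Var[A] + b²·Var[W] + c²·Var[Y] + 2ab·Cov[A, W] + 2ac·Cov[A, Y] + 2bc·Cov[W, Y], with a = -2.5, b = 6, c = -0.8.
= 224.375 + 2160 + 26.048 + (-102) + (-24) + (-66.24)
= 2218.183.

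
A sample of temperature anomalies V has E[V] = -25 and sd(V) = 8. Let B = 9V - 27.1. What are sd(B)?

B = 9V - 27.1 is linear with a = 9, b = -27.1.
sd(B) = |a|·sd(V) = |9|·8 = 72.

sd(B) = 72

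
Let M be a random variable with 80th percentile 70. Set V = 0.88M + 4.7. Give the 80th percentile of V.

80th percentile of V = 66.3

Since a = 0.88 > 0 the transformation is increasing, so the 80th percentile of V = a·(P_{80} of M) + b = 0.88·70 + 4.7 = 66.3.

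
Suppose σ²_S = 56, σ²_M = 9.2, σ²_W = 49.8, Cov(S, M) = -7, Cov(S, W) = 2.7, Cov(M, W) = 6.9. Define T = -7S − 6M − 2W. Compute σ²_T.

σ²_T = 2927.6

σ²_T = a²·σ²_S + b²·σ²_M + c²·σ²_W + 2ab·Cov(S, M) + 2ac·Cov(S, W) + 2bc·Cov(M, W), with a = -7, b = -6, c = -2.
= 2744 + 331.2 + 199.2 + (-588) + 75.6 + 165.6
= 2927.6.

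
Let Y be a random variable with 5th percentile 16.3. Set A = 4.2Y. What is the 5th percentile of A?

Since a = 4.2 > 0 the transformation is increasing, so the 5th percentile of A = a·(P_{5} of Y) + b = 4.2·16.3 = 68.46.

5th percentile of A = 68.46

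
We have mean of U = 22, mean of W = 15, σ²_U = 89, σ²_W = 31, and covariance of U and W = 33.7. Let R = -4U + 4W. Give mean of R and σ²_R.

mean of R = -28, σ²_R = 841.6

mean of R = (-4)·mean of U + 4·mean of W = (-4)·22 + 4·15 = -28.
σ²_R = a²·σ²_U + b²·σ²_W + 2ab·covariance of U and W with a = -4, b = 4.
= (-4)²·89 + 4²·31 + 2·(-4)·4·33.7
= 1424 + 496 + (-1078.4) = 841.6.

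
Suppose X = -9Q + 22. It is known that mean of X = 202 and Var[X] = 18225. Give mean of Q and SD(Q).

mean of Q = -20, SD(Q) = 15

From X = -9Q + 22: mean of X = a·mean of Q + b, so mean of Q = (mean of X − b)/a = (202 − 22)/(-9) = -20.
SD(X) = √18225 = 135.
SD(X) = |a|·SD(Q), so SD(Q) = 135/|-9| = 15.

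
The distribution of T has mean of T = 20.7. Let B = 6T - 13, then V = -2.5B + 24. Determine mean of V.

mean of V = -254

mean of B = 6·20.7 + (-13) = 111.2.
mean of V = (-2.5)·111.2 + 24 = -254.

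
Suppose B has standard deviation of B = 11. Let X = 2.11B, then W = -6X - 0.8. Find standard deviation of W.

standard deviation of X = |2.11|·11 = 23.21.
standard deviation of W = |-6|·23.21 = 139.26.

standard deviation of W = 139.26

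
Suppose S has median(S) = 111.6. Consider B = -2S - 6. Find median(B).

median(B) = -229.2

A linear map preserves order up to sign, so median(B) = a·median(S) + b = (-2)·111.6 + (-6) = -229.2.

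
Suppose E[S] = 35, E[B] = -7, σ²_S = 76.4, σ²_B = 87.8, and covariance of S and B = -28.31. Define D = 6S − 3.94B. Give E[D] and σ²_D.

E[D] = 237.58, σ²_D = 5451.86888

E[D] = 6·E[S] + (-3.94)·E[B] = 6·35 + (-3.94)·(-7) = 237.58.
σ²_D = a²·σ²_S + b²·σ²_B + 2ab·covariance of S and B with a = 6, b = -3.94.
= 6²·76.4 + (-3.94)²·87.8 + 2·6·(-3.94)·(-28.31)
= 2750.4 + 1362.97208 + 1338.4968 = 5451.86888.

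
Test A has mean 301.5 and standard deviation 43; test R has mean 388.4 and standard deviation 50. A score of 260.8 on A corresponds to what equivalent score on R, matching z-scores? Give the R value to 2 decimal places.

R = 341.07

z = (260.8 − 301.5)/43 ≈ -0.9465.
R = 388.4 + z·50 = 388.4 + (260.8 − 301.5)·50/43 ≈ 341.07.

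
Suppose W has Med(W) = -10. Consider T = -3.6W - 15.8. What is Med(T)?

Med(T) = 20.2

A linear map preserves order up to sign, so Med(T) = a·Med(W) + b = (-3.6)·(-10) + (-15.8) = 20.2.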